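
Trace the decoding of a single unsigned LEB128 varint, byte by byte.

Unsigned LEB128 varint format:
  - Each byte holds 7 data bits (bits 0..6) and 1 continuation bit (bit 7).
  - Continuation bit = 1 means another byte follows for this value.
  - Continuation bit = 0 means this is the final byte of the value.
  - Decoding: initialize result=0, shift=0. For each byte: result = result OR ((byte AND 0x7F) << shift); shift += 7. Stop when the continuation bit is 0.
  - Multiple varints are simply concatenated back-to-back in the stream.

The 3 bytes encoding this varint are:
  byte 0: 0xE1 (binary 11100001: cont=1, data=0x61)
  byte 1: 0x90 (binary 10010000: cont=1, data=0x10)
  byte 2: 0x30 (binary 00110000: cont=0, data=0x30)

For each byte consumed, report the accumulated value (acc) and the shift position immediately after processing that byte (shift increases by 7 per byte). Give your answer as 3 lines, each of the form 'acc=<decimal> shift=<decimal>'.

byte 0=0xE1: payload=0x61=97, contrib = 97<<0 = 97; acc -> 97, shift -> 7
byte 1=0x90: payload=0x10=16, contrib = 16<<7 = 2048; acc -> 2145, shift -> 14
byte 2=0x30: payload=0x30=48, contrib = 48<<14 = 786432; acc -> 788577, shift -> 21

Answer: acc=97 shift=7
acc=2145 shift=14
acc=788577 shift=21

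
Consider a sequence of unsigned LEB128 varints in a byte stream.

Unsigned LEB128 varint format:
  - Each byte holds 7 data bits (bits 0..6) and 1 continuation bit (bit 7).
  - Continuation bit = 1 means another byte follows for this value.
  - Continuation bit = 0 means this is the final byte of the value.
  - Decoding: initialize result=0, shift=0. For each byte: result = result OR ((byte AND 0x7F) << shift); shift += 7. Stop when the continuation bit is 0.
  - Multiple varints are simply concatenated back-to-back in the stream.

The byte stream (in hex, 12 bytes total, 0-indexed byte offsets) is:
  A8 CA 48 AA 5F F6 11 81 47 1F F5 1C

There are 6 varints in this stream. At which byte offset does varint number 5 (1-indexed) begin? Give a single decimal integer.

  byte[0]=0xA8 cont=1 payload=0x28=40: acc |= 40<<0 -> acc=40 shift=7
  byte[1]=0xCA cont=1 payload=0x4A=74: acc |= 74<<7 -> acc=9512 shift=14
  byte[2]=0x48 cont=0 payload=0x48=72: acc |= 72<<14 -> acc=1189160 shift=21 [end]
Varint 1: bytes[0:3] = A8 CA 48 -> value 1189160 (3 byte(s))
  byte[3]=0xAA cont=1 payload=0x2A=42: acc |= 42<<0 -> acc=42 shift=7
  byte[4]=0x5F cont=0 payload=0x5F=95: acc |= 95<<7 -> acc=12202 shift=14 [end]
Varint 2: bytes[3:5] = AA 5F -> value 12202 (2 byte(s))
  byte[5]=0xF6 cont=1 payload=0x76=118: acc |= 118<<0 -> acc=118 shift=7
  byte[6]=0x11 cont=0 payload=0x11=17: acc |= 17<<7 -> acc=2294 shift=14 [end]
Varint 3: bytes[5:7] = F6 11 -> value 2294 (2 byte(s))
  byte[7]=0x81 cont=1 payload=0x01=1: acc |= 1<<0 -> acc=1 shift=7
  byte[8]=0x47 cont=0 payload=0x47=71: acc |= 71<<7 -> acc=9089 shift=14 [end]
Varint 4: bytes[7:9] = 81 47 -> value 9089 (2 byte(s))
  byte[9]=0x1F cont=0 payload=0x1F=31: acc |= 31<<0 -> acc=31 shift=7 [end]
Varint 5: bytes[9:10] = 1F -> value 31 (1 byte(s))
  byte[10]=0xF5 cont=1 payload=0x75=117: acc |= 117<<0 -> acc=117 shift=7
  byte[11]=0x1C cont=0 payload=0x1C=28: acc |= 28<<7 -> acc=3701 shift=14 [end]
Varint 6: bytes[10:12] = F5 1C -> value 3701 (2 byte(s))

Answer: 9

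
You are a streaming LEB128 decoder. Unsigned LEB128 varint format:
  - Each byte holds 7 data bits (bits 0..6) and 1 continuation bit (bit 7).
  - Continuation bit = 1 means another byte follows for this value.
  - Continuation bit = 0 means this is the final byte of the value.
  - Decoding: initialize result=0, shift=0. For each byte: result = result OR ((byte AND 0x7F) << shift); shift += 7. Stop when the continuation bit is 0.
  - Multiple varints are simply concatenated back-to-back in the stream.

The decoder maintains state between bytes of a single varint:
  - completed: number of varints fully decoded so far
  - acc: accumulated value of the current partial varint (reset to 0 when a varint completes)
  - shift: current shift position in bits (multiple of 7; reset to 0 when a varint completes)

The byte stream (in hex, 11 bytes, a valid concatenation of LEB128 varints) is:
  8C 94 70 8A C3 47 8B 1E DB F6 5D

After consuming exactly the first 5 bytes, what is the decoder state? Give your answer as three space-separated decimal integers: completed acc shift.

Answer: 1 8586 14

Derivation:
byte[0]=0x8C cont=1 payload=0x0C: acc |= 12<<0 -> completed=0 acc=12 shift=7
byte[1]=0x94 cont=1 payload=0x14: acc |= 20<<7 -> completed=0 acc=2572 shift=14
byte[2]=0x70 cont=0 payload=0x70: varint #1 complete (value=1837580); reset -> completed=1 acc=0 shift=0
byte[3]=0x8A cont=1 payload=0x0A: acc |= 10<<0 -> completed=1 acc=10 shift=7
byte[4]=0xC3 cont=1 payload=0x43: acc |= 67<<7 -> completed=1 acc=8586 shift=14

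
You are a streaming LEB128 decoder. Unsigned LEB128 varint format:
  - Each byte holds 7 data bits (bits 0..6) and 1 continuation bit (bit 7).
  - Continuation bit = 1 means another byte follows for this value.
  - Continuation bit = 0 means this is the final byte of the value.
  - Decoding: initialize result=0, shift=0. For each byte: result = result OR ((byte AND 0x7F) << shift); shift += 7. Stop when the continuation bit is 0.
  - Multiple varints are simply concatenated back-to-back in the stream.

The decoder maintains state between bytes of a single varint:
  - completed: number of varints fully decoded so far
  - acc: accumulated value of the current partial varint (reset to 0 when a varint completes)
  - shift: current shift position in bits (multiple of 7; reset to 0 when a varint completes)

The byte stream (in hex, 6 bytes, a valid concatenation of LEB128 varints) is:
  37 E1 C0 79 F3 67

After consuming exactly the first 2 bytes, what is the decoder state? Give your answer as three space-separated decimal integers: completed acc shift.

Answer: 1 97 7

Derivation:
byte[0]=0x37 cont=0 payload=0x37: varint #1 complete (value=55); reset -> completed=1 acc=0 shift=0
byte[1]=0xE1 cont=1 payload=0x61: acc |= 97<<0 -> completed=1 acc=97 shift=7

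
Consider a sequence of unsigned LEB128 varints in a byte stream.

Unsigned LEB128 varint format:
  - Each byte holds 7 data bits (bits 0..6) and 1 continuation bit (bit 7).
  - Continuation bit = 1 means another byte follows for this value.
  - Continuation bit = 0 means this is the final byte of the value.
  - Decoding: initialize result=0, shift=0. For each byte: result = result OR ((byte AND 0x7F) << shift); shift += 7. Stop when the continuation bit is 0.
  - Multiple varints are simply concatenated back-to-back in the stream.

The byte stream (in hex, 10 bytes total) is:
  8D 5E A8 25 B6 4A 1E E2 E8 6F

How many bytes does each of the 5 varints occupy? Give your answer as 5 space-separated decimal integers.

Answer: 2 2 2 1 3

Derivation:
  byte[0]=0x8D cont=1 payload=0x0D=13: acc |= 13<<0 -> acc=13 shift=7
  byte[1]=0x5E cont=0 payload=0x5E=94: acc |= 94<<7 -> acc=12045 shift=14 [end]
Varint 1: bytes[0:2] = 8D 5E -> value 12045 (2 byte(s))
  byte[2]=0xA8 cont=1 payload=0x28=40: acc |= 40<<0 -> acc=40 shift=7
  byte[3]=0x25 cont=0 payload=0x25=37: acc |= 37<<7 -> acc=4776 shift=14 [end]
Varint 2: bytes[2:4] = A8 25 -> value 4776 (2 byte(s))
  byte[4]=0xB6 cont=1 payload=0x36=54: acc |= 54<<0 -> acc=54 shift=7
  byte[5]=0x4A cont=0 payload=0x4A=74: acc |= 74<<7 -> acc=9526 shift=14 [end]
Varint 3: bytes[4:6] = B6 4A -> value 9526 (2 byte(s))
  byte[6]=0x1E cont=0 payload=0x1E=30: acc |= 30<<0 -> acc=30 shift=7 [end]
Varint 4: bytes[6:7] = 1E -> value 30 (1 byte(s))
  byte[7]=0xE2 cont=1 payload=0x62=98: acc |= 98<<0 -> acc=98 shift=7
  byte[8]=0xE8 cont=1 payload=0x68=104: acc |= 104<<7 -> acc=13410 shift=14
  byte[9]=0x6F cont=0 payload=0x6F=111: acc |= 111<<14 -> acc=1832034 shift=21 [end]
Varint 5: bytes[7:10] = E2 E8 6F -> value 1832034 (3 byte(s))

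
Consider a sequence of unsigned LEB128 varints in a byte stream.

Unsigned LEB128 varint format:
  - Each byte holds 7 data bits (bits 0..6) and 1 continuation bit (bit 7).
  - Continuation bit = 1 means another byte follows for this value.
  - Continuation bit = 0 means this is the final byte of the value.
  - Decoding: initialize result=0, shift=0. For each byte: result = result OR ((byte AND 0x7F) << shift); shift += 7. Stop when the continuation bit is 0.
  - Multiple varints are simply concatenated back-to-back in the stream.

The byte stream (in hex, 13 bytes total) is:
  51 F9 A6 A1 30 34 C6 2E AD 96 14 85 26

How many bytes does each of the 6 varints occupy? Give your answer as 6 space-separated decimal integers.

  byte[0]=0x51 cont=0 payload=0x51=81: acc |= 81<<0 -> acc=81 shift=7 [end]
Varint 1: bytes[0:1] = 51 -> value 81 (1 byte(s))
  byte[1]=0xF9 cont=1 payload=0x79=121: acc |= 121<<0 -> acc=121 shift=7
  byte[2]=0xA6 cont=1 payload=0x26=38: acc |= 38<<7 -> acc=4985 shift=14
  byte[3]=0xA1 cont=1 payload=0x21=33: acc |= 33<<14 -> acc=545657 shift=21
  byte[4]=0x30 cont=0 payload=0x30=48: acc |= 48<<21 -> acc=101208953 shift=28 [end]
Varint 2: bytes[1:5] = F9 A6 A1 30 -> value 101208953 (4 byte(s))
  byte[5]=0x34 cont=0 payload=0x34=52: acc |= 52<<0 -> acc=52 shift=7 [end]
Varint 3: bytes[5:6] = 34 -> value 52 (1 byte(s))
  byte[6]=0xC6 cont=1 payload=0x46=70: acc |= 70<<0 -> acc=70 shift=7
  byte[7]=0x2E cont=0 payload=0x2E=46: acc |= 46<<7 -> acc=5958 shift=14 [end]
Varint 4: bytes[6:8] = C6 2E -> value 5958 (2 byte(s))
  byte[8]=0xAD cont=1 payload=0x2D=45: acc |= 45<<0 -> acc=45 shift=7
  byte[9]=0x96 cont=1 payload=0x16=22: acc |= 22<<7 -> acc=2861 shift=14
  byte[10]=0x14 cont=0 payload=0x14=20: acc |= 20<<14 -> acc=330541 shift=21 [end]
Varint 5: bytes[8:11] = AD 96 14 -> value 330541 (3 byte(s))
  byte[11]=0x85 cont=1 payload=0x05=5: acc |= 5<<0 -> acc=5 shift=7
  byte[12]=0x26 cont=0 payload=0x26=38: acc |= 38<<7 -> acc=4869 shift=14 [end]
Varint 6: bytes[11:13] = 85 26 -> value 4869 (2 byte(s))

Answer: 1 4 1 2 3 2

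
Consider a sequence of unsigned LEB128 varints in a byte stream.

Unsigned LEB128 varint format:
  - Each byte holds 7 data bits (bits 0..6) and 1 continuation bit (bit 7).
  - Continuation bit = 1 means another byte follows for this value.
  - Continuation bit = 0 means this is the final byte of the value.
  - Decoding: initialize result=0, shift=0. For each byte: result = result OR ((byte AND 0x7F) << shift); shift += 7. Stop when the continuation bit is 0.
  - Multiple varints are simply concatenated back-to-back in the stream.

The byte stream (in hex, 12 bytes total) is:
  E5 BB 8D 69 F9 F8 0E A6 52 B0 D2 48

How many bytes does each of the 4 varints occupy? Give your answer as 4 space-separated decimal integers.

Answer: 4 3 2 3

Derivation:
  byte[0]=0xE5 cont=1 payload=0x65=101: acc |= 101<<0 -> acc=101 shift=7
  byte[1]=0xBB cont=1 payload=0x3B=59: acc |= 59<<7 -> acc=7653 shift=14
  byte[2]=0x8D cont=1 payload=0x0D=13: acc |= 13<<14 -> acc=220645 shift=21
  byte[3]=0x69 cont=0 payload=0x69=105: acc |= 105<<21 -> acc=220421605 shift=28 [end]
Varint 1: bytes[0:4] = E5 BB 8D 69 -> value 220421605 (4 byte(s))
  byte[4]=0xF9 cont=1 payload=0x79=121: acc |= 121<<0 -> acc=121 shift=7
  byte[5]=0xF8 cont=1 payload=0x78=120: acc |= 120<<7 -> acc=15481 shift=14
  byte[6]=0x0E cont=0 payload=0x0E=14: acc |= 14<<14 -> acc=244857 shift=21 [end]
Varint 2: bytes[4:7] = F9 F8 0E -> value 244857 (3 byte(s))
  byte[7]=0xA6 cont=1 payload=0x26=38: acc |= 38<<0 -> acc=38 shift=7
  byte[8]=0x52 cont=0 payload=0x52=82: acc |= 82<<7 -> acc=10534 shift=14 [end]
Varint 3: bytes[7:9] = A6 52 -> value 10534 (2 byte(s))
  byte[9]=0xB0 cont=1 payload=0x30=48: acc |= 48<<0 -> acc=48 shift=7
  byte[10]=0xD2 cont=1 payload=0x52=82: acc |= 82<<7 -> acc=10544 shift=14
  byte[11]=0x48 cont=0 payload=0x48=72: acc |= 72<<14 -> acc=1190192 shift=21 [end]
Varint 4: bytes[9:12] = B0 D2 48 -> value 1190192 (3 byte(s))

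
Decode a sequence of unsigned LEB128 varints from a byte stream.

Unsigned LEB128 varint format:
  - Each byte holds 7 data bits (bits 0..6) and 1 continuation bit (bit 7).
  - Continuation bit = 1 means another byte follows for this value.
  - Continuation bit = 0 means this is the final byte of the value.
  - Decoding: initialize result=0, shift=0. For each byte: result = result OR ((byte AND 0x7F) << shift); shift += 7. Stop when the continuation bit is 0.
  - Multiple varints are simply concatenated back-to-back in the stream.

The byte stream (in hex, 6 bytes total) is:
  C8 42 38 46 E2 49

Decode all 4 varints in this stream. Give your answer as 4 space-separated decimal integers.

  byte[0]=0xC8 cont=1 payload=0x48=72: acc |= 72<<0 -> acc=72 shift=7
  byte[1]=0x42 cont=0 payload=0x42=66: acc |= 66<<7 -> acc=8520 shift=14 [end]
Varint 1: bytes[0:2] = C8 42 -> value 8520 (2 byte(s))
  byte[2]=0x38 cont=0 payload=0x38=56: acc |= 56<<0 -> acc=56 shift=7 [end]
Varint 2: bytes[2:3] = 38 -> value 56 (1 byte(s))
  byte[3]=0x46 cont=0 payload=0x46=70: acc |= 70<<0 -> acc=70 shift=7 [end]
Varint 3: bytes[3:4] = 46 -> value 70 (1 byte(s))
  byte[4]=0xE2 cont=1 payload=0x62=98: acc |= 98<<0 -> acc=98 shift=7
  byte[5]=0x49 cont=0 payload=0x49=73: acc |= 73<<7 -> acc=9442 shift=14 [end]
Varint 4: bytes[4:6] = E2 49 -> value 9442 (2 byte(s))

Answer: 8520 56 70 9442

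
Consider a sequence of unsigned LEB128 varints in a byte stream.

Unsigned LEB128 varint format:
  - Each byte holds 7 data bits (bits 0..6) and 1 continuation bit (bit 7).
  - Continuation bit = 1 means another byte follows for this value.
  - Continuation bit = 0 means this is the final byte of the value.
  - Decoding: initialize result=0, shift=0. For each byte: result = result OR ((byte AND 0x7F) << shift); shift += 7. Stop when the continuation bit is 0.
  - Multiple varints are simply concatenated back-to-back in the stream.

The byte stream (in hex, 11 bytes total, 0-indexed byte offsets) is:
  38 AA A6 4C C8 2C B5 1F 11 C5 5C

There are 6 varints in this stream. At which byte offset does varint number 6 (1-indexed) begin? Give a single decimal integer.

Answer: 9

Derivation:
  byte[0]=0x38 cont=0 payload=0x38=56: acc |= 56<<0 -> acc=56 shift=7 [end]
Varint 1: bytes[0:1] = 38 -> value 56 (1 byte(s))
  byte[1]=0xAA cont=1 payload=0x2A=42: acc |= 42<<0 -> acc=42 shift=7
  byte[2]=0xA6 cont=1 payload=0x26=38: acc |= 38<<7 -> acc=4906 shift=14
  byte[3]=0x4C cont=0 payload=0x4C=76: acc |= 76<<14 -> acc=1250090 shift=21 [end]
Varint 2: bytes[1:4] = AA A6 4C -> value 1250090 (3 byte(s))
  byte[4]=0xC8 cont=1 payload=0x48=72: acc |= 72<<0 -> acc=72 shift=7
  byte[5]=0x2C cont=0 payload=0x2C=44: acc |= 44<<7 -> acc=5704 shift=14 [end]
Varint 3: bytes[4:6] = C8 2C -> value 5704 (2 byte(s))
  byte[6]=0xB5 cont=1 payload=0x35=53: acc |= 53<<0 -> acc=53 shift=7
  byte[7]=0x1F cont=0 payload=0x1F=31: acc |= 31<<7 -> acc=4021 shift=14 [end]
Varint 4: bytes[6:8] = B5 1F -> value 4021 (2 byte(s))
  byte[8]=0x11 cont=0 payload=0x11=17: acc |= 17<<0 -> acc=17 shift=7 [end]
Varint 5: bytes[8:9] = 11 -> value 17 (1 byte(s))
  byte[9]=0xC5 cont=1 payload=0x45=69: acc |= 69<<0 -> acc=69 shift=7
  byte[10]=0x5C cont=0 payload=0x5C=92: acc |= 92<<7 -> acc=11845 shift=14 [end]
Varint 6: bytes[9:11] = C5 5C -> value 11845 (2 byte(s))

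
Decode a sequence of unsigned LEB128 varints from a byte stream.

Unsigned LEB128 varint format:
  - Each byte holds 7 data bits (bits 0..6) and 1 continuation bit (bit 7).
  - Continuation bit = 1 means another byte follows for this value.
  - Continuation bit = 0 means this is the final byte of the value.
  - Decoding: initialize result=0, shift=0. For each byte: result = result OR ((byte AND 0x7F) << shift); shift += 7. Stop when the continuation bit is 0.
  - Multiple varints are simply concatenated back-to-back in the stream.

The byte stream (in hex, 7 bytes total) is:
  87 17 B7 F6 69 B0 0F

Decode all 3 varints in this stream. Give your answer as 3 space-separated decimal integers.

Answer: 2951 1735479 1968

Derivation:
  byte[0]=0x87 cont=1 payload=0x07=7: acc |= 7<<0 -> acc=7 shift=7
  byte[1]=0x17 cont=0 payload=0x17=23: acc |= 23<<7 -> acc=2951 shift=14 [end]
Varint 1: bytes[0:2] = 87 17 -> value 2951 (2 byte(s))
  byte[2]=0xB7 cont=1 payload=0x37=55: acc |= 55<<0 -> acc=55 shift=7
  byte[3]=0xF6 cont=1 payload=0x76=118: acc |= 118<<7 -> acc=15159 shift=14
  byte[4]=0x69 cont=0 payload=0x69=105: acc |= 105<<14 -> acc=1735479 shift=21 [end]
Varint 2: bytes[2:5] = B7 F6 69 -> value 1735479 (3 byte(s))
  byte[5]=0xB0 cont=1 payload=0x30=48: acc |= 48<<0 -> acc=48 shift=7
  byte[6]=0x0F cont=0 payload=0x0F=15: acc |= 15<<7 -> acc=1968 shift=14 [end]
Varint 3: bytes[5:7] = B0 0F -> value 1968 (2 byte(s))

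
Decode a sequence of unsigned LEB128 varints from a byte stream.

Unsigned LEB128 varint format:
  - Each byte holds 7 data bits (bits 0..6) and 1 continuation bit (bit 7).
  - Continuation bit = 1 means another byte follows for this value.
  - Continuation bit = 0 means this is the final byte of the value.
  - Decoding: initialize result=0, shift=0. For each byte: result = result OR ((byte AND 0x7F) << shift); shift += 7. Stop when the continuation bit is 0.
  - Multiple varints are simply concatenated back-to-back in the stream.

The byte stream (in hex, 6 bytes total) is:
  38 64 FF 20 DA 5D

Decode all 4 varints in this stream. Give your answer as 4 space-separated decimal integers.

Answer: 56 100 4223 11994

Derivation:
  byte[0]=0x38 cont=0 payload=0x38=56: acc |= 56<<0 -> acc=56 shift=7 [end]
Varint 1: bytes[0:1] = 38 -> value 56 (1 byte(s))
  byte[1]=0x64 cont=0 payload=0x64=100: acc |= 100<<0 -> acc=100 shift=7 [end]
Varint 2: bytes[1:2] = 64 -> value 100 (1 byte(s))
  byte[2]=0xFF cont=1 payload=0x7F=127: acc |= 127<<0 -> acc=127 shift=7
  byte[3]=0x20 cont=0 payload=0x20=32: acc |= 32<<7 -> acc=4223 shift=14 [end]
Varint 3: bytes[2:4] = FF 20 -> value 4223 (2 byte(s))
  byte[4]=0xDA cont=1 payload=0x5A=90: acc |= 90<<0 -> acc=90 shift=7
  byte[5]=0x5D cont=0 payload=0x5D=93: acc |= 93<<7 -> acc=11994 shift=14 [end]
Varint 4: bytes[4:6] = DA 5D -> value 11994 (2 byte(s))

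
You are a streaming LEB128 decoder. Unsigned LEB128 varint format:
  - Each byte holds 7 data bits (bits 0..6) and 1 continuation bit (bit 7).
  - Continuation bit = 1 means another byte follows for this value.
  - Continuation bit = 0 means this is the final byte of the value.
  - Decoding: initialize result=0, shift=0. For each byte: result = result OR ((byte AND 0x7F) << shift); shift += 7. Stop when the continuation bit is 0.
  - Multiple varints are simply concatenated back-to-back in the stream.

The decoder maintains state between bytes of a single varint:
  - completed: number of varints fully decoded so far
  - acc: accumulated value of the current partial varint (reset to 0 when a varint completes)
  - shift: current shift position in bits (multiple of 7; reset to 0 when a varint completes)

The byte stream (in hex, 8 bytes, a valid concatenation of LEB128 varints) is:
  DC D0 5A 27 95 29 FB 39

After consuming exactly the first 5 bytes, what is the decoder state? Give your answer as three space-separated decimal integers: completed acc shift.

byte[0]=0xDC cont=1 payload=0x5C: acc |= 92<<0 -> completed=0 acc=92 shift=7
byte[1]=0xD0 cont=1 payload=0x50: acc |= 80<<7 -> completed=0 acc=10332 shift=14
byte[2]=0x5A cont=0 payload=0x5A: varint #1 complete (value=1484892); reset -> completed=1 acc=0 shift=0
byte[3]=0x27 cont=0 payload=0x27: varint #2 complete (value=39); reset -> completed=2 acc=0 shift=0
byte[4]=0x95 cont=1 payload=0x15: acc |= 21<<0 -> completed=2 acc=21 shift=7

Answer: 2 21 7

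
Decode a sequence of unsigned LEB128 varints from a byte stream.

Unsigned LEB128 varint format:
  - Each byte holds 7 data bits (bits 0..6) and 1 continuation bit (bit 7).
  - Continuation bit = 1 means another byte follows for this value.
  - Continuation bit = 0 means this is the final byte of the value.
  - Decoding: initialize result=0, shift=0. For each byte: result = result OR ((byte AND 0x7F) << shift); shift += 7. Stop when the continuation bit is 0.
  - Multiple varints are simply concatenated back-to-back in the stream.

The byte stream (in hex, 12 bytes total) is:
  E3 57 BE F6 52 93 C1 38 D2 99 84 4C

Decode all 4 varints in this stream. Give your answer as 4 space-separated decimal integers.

  byte[0]=0xE3 cont=1 payload=0x63=99: acc |= 99<<0 -> acc=99 shift=7
  byte[1]=0x57 cont=0 payload=0x57=87: acc |= 87<<7 -> acc=11235 shift=14 [end]
Varint 1: bytes[0:2] = E3 57 -> value 11235 (2 byte(s))
  byte[2]=0xBE cont=1 payload=0x3E=62: acc |= 62<<0 -> acc=62 shift=7
  byte[3]=0xF6 cont=1 payload=0x76=118: acc |= 118<<7 -> acc=15166 shift=14
  byte[4]=0x52 cont=0 payload=0x52=82: acc |= 82<<14 -> acc=1358654 shift=21 [end]
Varint 2: bytes[2:5] = BE F6 52 -> value 1358654 (3 byte(s))
  byte[5]=0x93 cont=1 payload=0x13=19: acc |= 19<<0 -> acc=19 shift=7
  byte[6]=0xC1 cont=1 payload=0x41=65: acc |= 65<<7 -> acc=8339 shift=14
  byte[7]=0x38 cont=0 payload=0x38=56: acc |= 56<<14 -> acc=925843 shift=21 [end]
Varint 3: bytes[5:8] = 93 C1 38 -> value 925843 (3 byte(s))
  byte[8]=0xD2 cont=1 payload=0x52=82: acc |= 82<<0 -> acc=82 shift=7
  byte[9]=0x99 cont=1 payload=0x19=25: acc |= 25<<7 -> acc=3282 shift=14
  byte[10]=0x84 cont=1 payload=0x04=4: acc |= 4<<14 -> acc=68818 shift=21
  byte[11]=0x4C cont=0 payload=0x4C=76: acc |= 76<<21 -> acc=159452370 shift=28 [end]
Varint 4: bytes[8:12] = D2 99 84 4C -> value 159452370 (4 byte(s))

Answer: 11235 1358654 925843 159452370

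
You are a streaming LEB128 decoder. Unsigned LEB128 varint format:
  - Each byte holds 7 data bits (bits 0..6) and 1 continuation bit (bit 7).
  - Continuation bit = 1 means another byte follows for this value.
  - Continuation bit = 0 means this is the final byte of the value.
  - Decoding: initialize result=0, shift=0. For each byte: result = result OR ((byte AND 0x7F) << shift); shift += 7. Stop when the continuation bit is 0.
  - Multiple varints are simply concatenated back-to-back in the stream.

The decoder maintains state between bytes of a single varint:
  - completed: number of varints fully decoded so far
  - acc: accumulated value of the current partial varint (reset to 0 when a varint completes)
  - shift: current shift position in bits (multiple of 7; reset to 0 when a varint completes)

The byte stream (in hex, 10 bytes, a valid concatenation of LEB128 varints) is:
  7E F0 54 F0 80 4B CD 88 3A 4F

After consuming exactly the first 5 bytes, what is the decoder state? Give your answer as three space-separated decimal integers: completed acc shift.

byte[0]=0x7E cont=0 payload=0x7E: varint #1 complete (value=126); reset -> completed=1 acc=0 shift=0
byte[1]=0xF0 cont=1 payload=0x70: acc |= 112<<0 -> completed=1 acc=112 shift=7
byte[2]=0x54 cont=0 payload=0x54: varint #2 complete (value=10864); reset -> completed=2 acc=0 shift=0
byte[3]=0xF0 cont=1 payload=0x70: acc |= 112<<0 -> completed=2 acc=112 shift=7
byte[4]=0x80 cont=1 payload=0x00: acc |= 0<<7 -> completed=2 acc=112 shift=14

Answer: 2 112 14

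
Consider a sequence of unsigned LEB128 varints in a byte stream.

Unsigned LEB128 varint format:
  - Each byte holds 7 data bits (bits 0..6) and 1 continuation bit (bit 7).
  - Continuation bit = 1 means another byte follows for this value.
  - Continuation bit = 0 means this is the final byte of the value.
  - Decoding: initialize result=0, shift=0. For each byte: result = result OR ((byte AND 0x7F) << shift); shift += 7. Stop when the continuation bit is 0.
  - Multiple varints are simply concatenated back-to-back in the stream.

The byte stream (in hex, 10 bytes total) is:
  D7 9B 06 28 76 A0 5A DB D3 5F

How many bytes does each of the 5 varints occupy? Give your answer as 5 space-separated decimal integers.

Answer: 3 1 1 2 3

Derivation:
  byte[0]=0xD7 cont=1 payload=0x57=87: acc |= 87<<0 -> acc=87 shift=7
  byte[1]=0x9B cont=1 payload=0x1B=27: acc |= 27<<7 -> acc=3543 shift=14
  byte[2]=0x06 cont=0 payload=0x06=6: acc |= 6<<14 -> acc=101847 shift=21 [end]
Varint 1: bytes[0:3] = D7 9B 06 -> value 101847 (3 byte(s))
  byte[3]=0x28 cont=0 payload=0x28=40: acc |= 40<<0 -> acc=40 shift=7 [end]
Varint 2: bytes[3:4] = 28 -> value 40 (1 byte(s))
  byte[4]=0x76 cont=0 payload=0x76=118: acc |= 118<<0 -> acc=118 shift=7 [end]
Varint 3: bytes[4:5] = 76 -> value 118 (1 byte(s))
  byte[5]=0xA0 cont=1 payload=0x20=32: acc |= 32<<0 -> acc=32 shift=7
  byte[6]=0x5A cont=0 payload=0x5A=90: acc |= 90<<7 -> acc=11552 shift=14 [end]
Varint 4: bytes[5:7] = A0 5A -> value 11552 (2 byte(s))
  byte[7]=0xDB cont=1 payload=0x5B=91: acc |= 91<<0 -> acc=91 shift=7
  byte[8]=0xD3 cont=1 payload=0x53=83: acc |= 83<<7 -> acc=10715 shift=14
  byte[9]=0x5F cont=0 payload=0x5F=95: acc |= 95<<14 -> acc=1567195 shift=21 [end]
Varint 5: bytes[7:10] = DB D3 5F -> value 1567195 (3 byte(s))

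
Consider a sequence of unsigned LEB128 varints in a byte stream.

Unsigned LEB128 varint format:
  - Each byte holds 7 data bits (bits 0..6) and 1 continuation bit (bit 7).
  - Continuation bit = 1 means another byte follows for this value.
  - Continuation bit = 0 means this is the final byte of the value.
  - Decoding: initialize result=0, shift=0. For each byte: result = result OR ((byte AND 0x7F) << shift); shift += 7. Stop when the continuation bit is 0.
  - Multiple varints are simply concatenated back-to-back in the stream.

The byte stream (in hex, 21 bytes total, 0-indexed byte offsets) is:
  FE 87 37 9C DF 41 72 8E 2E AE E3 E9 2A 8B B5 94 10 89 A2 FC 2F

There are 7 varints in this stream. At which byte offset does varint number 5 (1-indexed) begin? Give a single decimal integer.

  byte[0]=0xFE cont=1 payload=0x7E=126: acc |= 126<<0 -> acc=126 shift=7
  byte[1]=0x87 cont=1 payload=0x07=7: acc |= 7<<7 -> acc=1022 shift=14
  byte[2]=0x37 cont=0 payload=0x37=55: acc |= 55<<14 -> acc=902142 shift=21 [end]
Varint 1: bytes[0:3] = FE 87 37 -> value 902142 (3 byte(s))
  byte[3]=0x9C cont=1 payload=0x1C=28: acc |= 28<<0 -> acc=28 shift=7
  byte[4]=0xDF cont=1 payload=0x5F=95: acc |= 95<<7 -> acc=12188 shift=14
  byte[5]=0x41 cont=0 payload=0x41=65: acc |= 65<<14 -> acc=1077148 shift=21 [end]
Varint 2: bytes[3:6] = 9C DF 41 -> value 1077148 (3 byte(s))
  byte[6]=0x72 cont=0 payload=0x72=114: acc |= 114<<0 -> acc=114 shift=7 [end]
Varint 3: bytes[6:7] = 72 -> value 114 (1 byte(s))
  byte[7]=0x8E cont=1 payload=0x0E=14: acc |= 14<<0 -> acc=14 shift=7
  byte[8]=0x2E cont=0 payload=0x2E=46: acc |= 46<<7 -> acc=5902 shift=14 [end]
Varint 4: bytes[7:9] = 8E 2E -> value 5902 (2 byte(s))
  byte[9]=0xAE cont=1 payload=0x2E=46: acc |= 46<<0 -> acc=46 shift=7
  byte[10]=0xE3 cont=1 payload=0x63=99: acc |= 99<<7 -> acc=12718 shift=14
  byte[11]=0xE9 cont=1 payload=0x69=105: acc |= 105<<14 -> acc=1733038 shift=21
  byte[12]=0x2A cont=0 payload=0x2A=42: acc |= 42<<21 -> acc=89813422 shift=28 [end]
Varint 5: bytes[9:13] = AE E3 E9 2A -> value 89813422 (4 byte(s))
  byte[13]=0x8B cont=1 payload=0x0B=11: acc |= 11<<0 -> acc=11 shift=7
  byte[14]=0xB5 cont=1 payload=0x35=53: acc |= 53<<7 -> acc=6795 shift=14
  byte[15]=0x94 cont=1 payload=0x14=20: acc |= 20<<14 -> acc=334475 shift=21
  byte[16]=0x10 cont=0 payload=0x10=16: acc |= 16<<21 -> acc=33888907 shift=28 [end]
Varint 6: bytes[13:17] = 8B B5 94 10 -> value 33888907 (4 byte(s))
  byte[17]=0x89 cont=1 payload=0x09=9: acc |= 9<<0 -> acc=9 shift=7
  byte[18]=0xA2 cont=1 payload=0x22=34: acc |= 34<<7 -> acc=4361 shift=14
  byte[19]=0xFC cont=1 payload=0x7C=124: acc |= 124<<14 -> acc=2035977 shift=21
  byte[20]=0x2F cont=0 payload=0x2F=47: acc |= 47<<21 -> acc=100602121 shift=28 [end]
Varint 7: bytes[17:21] = 89 A2 FC 2F -> value 100602121 (4 byte(s))

Answer: 9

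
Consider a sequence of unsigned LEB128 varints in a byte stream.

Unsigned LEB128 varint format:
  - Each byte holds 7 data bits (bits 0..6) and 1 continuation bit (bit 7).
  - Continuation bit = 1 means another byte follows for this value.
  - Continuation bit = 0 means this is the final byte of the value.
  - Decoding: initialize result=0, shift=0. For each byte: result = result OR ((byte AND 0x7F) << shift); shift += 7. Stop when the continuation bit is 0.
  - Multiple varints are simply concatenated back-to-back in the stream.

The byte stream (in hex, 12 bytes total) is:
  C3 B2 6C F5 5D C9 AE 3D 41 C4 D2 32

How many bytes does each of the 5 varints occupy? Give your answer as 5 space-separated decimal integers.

  byte[0]=0xC3 cont=1 payload=0x43=67: acc |= 67<<0 -> acc=67 shift=7
  byte[1]=0xB2 cont=1 payload=0x32=50: acc |= 50<<7 -> acc=6467 shift=14
  byte[2]=0x6C cont=0 payload=0x6C=108: acc |= 108<<14 -> acc=1775939 shift=21 [end]
Varint 1: bytes[0:3] = C3 B2 6C -> value 1775939 (3 byte(s))
  byte[3]=0xF5 cont=1 payload=0x75=117: acc |= 117<<0 -> acc=117 shift=7
  byte[4]=0x5D cont=0 payload=0x5D=93: acc |= 93<<7 -> acc=12021 shift=14 [end]
Varint 2: bytes[3:5] = F5 5D -> value 12021 (2 byte(s))
  byte[5]=0xC9 cont=1 payload=0x49=73: acc |= 73<<0 -> acc=73 shift=7
  byte[6]=0xAE cont=1 payload=0x2E=46: acc |= 46<<7 -> acc=5961 shift=14
  byte[7]=0x3D cont=0 payload=0x3D=61: acc |= 61<<14 -> acc=1005385 shift=21 [end]
Varint 3: bytes[5:8] = C9 AE 3D -> value 1005385 (3 byte(s))
  byte[8]=0x41 cont=0 payload=0x41=65: acc |= 65<<0 -> acc=65 shift=7 [end]
Varint 4: bytes[8:9] = 41 -> value 65 (1 byte(s))
  byte[9]=0xC4 cont=1 payload=0x44=68: acc |= 68<<0 -> acc=68 shift=7
  byte[10]=0xD2 cont=1 payload=0x52=82: acc |= 82<<7 -> acc=10564 shift=14
  byte[11]=0x32 cont=0 payload=0x32=50: acc |= 50<<14 -> acc=829764 shift=21 [end]
Varint 5: bytes[9:12] = C4 D2 32 -> value 829764 (3 byte(s))

Answer: 3 2 3 1 3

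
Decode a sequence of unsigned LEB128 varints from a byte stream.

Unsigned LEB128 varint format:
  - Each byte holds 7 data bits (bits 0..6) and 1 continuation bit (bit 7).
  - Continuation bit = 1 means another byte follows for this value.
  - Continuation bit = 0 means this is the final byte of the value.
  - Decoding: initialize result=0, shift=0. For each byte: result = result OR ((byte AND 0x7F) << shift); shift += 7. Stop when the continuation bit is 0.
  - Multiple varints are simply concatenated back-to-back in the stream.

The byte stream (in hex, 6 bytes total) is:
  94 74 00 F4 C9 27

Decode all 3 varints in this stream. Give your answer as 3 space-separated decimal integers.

Answer: 14868 0 648436

Derivation:
  byte[0]=0x94 cont=1 payload=0x14=20: acc |= 20<<0 -> acc=20 shift=7
  byte[1]=0x74 cont=0 payload=0x74=116: acc |= 116<<7 -> acc=14868 shift=14 [end]
Varint 1: bytes[0:2] = 94 74 -> value 14868 (2 byte(s))
  byte[2]=0x00 cont=0 payload=0x00=0: acc |= 0<<0 -> acc=0 shift=7 [end]
Varint 2: bytes[2:3] = 00 -> value 0 (1 byte(s))
  byte[3]=0xF4 cont=1 payload=0x74=116: acc |= 116<<0 -> acc=116 shift=7
  byte[4]=0xC9 cont=1 payload=0x49=73: acc |= 73<<7 -> acc=9460 shift=14
  byte[5]=0x27 cont=0 payload=0x27=39: acc |= 39<<14 -> acc=648436 shift=21 [end]
Varint 3: bytes[3:6] = F4 C9 27 -> value 648436 (3 byte(s))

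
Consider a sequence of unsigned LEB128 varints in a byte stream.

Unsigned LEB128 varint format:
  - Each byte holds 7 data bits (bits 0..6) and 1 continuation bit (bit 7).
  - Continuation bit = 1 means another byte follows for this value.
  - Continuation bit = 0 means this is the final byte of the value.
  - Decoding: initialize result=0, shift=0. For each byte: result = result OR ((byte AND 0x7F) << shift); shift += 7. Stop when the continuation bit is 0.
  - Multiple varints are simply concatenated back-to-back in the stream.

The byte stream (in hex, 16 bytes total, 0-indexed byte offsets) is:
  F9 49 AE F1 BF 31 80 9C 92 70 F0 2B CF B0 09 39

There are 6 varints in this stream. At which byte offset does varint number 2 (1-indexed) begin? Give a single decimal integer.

  byte[0]=0xF9 cont=1 payload=0x79=121: acc |= 121<<0 -> acc=121 shift=7
  byte[1]=0x49 cont=0 payload=0x49=73: acc |= 73<<7 -> acc=9465 shift=14 [end]
Varint 1: bytes[0:2] = F9 49 -> value 9465 (2 byte(s))
  byte[2]=0xAE cont=1 payload=0x2E=46: acc |= 46<<0 -> acc=46 shift=7
  byte[3]=0xF1 cont=1 payload=0x71=113: acc |= 113<<7 -> acc=14510 shift=14
  byte[4]=0xBF cont=1 payload=0x3F=63: acc |= 63<<14 -> acc=1046702 shift=21
  byte[5]=0x31 cont=0 payload=0x31=49: acc |= 49<<21 -> acc=103807150 shift=28 [end]
Varint 2: bytes[2:6] = AE F1 BF 31 -> value 103807150 (4 byte(s))
  byte[6]=0x80 cont=1 payload=0x00=0: acc |= 0<<0 -> acc=0 shift=7
  byte[7]=0x9C cont=1 payload=0x1C=28: acc |= 28<<7 -> acc=3584 shift=14
  byte[8]=0x92 cont=1 payload=0x12=18: acc |= 18<<14 -> acc=298496 shift=21
  byte[9]=0x70 cont=0 payload=0x70=112: acc |= 112<<21 -> acc=235179520 shift=28 [end]
Varint 3: bytes[6:10] = 80 9C 92 70 -> value 235179520 (4 byte(s))
  byte[10]=0xF0 cont=1 payload=0x70=112: acc |= 112<<0 -> acc=112 shift=7
  byte[11]=0x2B cont=0 payload=0x2B=43: acc |= 43<<7 -> acc=5616 shift=14 [end]
Varint 4: bytes[10:12] = F0 2B -> value 5616 (2 byte(s))
  byte[12]=0xCF cont=1 payload=0x4F=79: acc |= 79<<0 -> acc=79 shift=7
  byte[13]=0xB0 cont=1 payload=0x30=48: acc |= 48<<7 -> acc=6223 shift=14
  byte[14]=0x09 cont=0 payload=0x09=9: acc |= 9<<14 -> acc=153679 shift=21 [end]
Varint 5: bytes[12:15] = CF B0 09 -> value 153679 (3 byte(s))
  byte[15]=0x39 cont=0 payload=0x39=57: acc |= 57<<0 -> acc=57 shift=7 [end]
Varint 6: bytes[15:16] = 39 -> value 57 (1 byte(s))

Answer: 2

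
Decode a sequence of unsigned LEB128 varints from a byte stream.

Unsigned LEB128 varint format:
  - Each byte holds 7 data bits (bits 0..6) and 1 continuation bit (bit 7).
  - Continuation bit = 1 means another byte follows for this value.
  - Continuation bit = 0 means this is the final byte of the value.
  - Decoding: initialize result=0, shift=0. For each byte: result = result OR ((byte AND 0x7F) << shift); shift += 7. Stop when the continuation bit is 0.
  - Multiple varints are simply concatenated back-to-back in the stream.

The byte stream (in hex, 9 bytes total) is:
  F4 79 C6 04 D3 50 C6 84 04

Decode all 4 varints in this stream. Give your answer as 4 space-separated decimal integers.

Answer: 15604 582 10323 66118

Derivation:
  byte[0]=0xF4 cont=1 payload=0x74=116: acc |= 116<<0 -> acc=116 shift=7
  byte[1]=0x79 cont=0 payload=0x79=121: acc |= 121<<7 -> acc=15604 shift=14 [end]
Varint 1: bytes[0:2] = F4 79 -> value 15604 (2 byte(s))
  byte[2]=0xC6 cont=1 payload=0x46=70: acc |= 70<<0 -> acc=70 shift=7
  byte[3]=0x04 cont=0 payload=0x04=4: acc |= 4<<7 -> acc=582 shift=14 [end]
Varint 2: bytes[2:4] = C6 04 -> value 582 (2 byte(s))
  byte[4]=0xD3 cont=1 payload=0x53=83: acc |= 83<<0 -> acc=83 shift=7
  byte[5]=0x50 cont=0 payload=0x50=80: acc |= 80<<7 -> acc=10323 shift=14 [end]
Varint 3: bytes[4:6] = D3 50 -> value 10323 (2 byte(s))
  byte[6]=0xC6 cont=1 payload=0x46=70: acc |= 70<<0 -> acc=70 shift=7
  byte[7]=0x84 cont=1 payload=0x04=4: acc |= 4<<7 -> acc=582 shift=14
  byte[8]=0x04 cont=0 payload=0x04=4: acc |= 4<<14 -> acc=66118 shift=21 [end]
Varint 4: bytes[6:9] = C6 84 04 -> value 66118 (3 byte(s))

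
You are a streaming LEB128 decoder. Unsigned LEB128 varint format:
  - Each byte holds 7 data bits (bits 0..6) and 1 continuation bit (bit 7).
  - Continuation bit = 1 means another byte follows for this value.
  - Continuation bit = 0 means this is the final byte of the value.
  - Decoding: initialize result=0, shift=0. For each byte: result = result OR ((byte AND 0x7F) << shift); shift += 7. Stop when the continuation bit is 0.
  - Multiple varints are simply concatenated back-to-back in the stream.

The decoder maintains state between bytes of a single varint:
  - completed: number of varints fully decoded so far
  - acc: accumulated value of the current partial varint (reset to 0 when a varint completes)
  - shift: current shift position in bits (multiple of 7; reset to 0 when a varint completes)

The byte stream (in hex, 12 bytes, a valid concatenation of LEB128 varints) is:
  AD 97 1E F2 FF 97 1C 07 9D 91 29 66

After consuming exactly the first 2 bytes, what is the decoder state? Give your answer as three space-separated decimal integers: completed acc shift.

Answer: 0 2989 14

Derivation:
byte[0]=0xAD cont=1 payload=0x2D: acc |= 45<<0 -> completed=0 acc=45 shift=7
byte[1]=0x97 cont=1 payload=0x17: acc |= 23<<7 -> completed=0 acc=2989 shift=14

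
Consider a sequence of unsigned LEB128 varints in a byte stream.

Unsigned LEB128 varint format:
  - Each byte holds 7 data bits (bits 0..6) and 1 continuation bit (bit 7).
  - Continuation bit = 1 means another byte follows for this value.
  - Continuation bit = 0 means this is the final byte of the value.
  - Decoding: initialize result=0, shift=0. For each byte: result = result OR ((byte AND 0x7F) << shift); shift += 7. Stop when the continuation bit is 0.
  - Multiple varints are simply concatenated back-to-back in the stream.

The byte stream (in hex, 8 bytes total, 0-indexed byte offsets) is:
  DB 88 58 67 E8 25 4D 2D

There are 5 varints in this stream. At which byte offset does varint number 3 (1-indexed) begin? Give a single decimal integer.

Answer: 4

Derivation:
  byte[0]=0xDB cont=1 payload=0x5B=91: acc |= 91<<0 -> acc=91 shift=7
  byte[1]=0x88 cont=1 payload=0x08=8: acc |= 8<<7 -> acc=1115 shift=14
  byte[2]=0x58 cont=0 payload=0x58=88: acc |= 88<<14 -> acc=1442907 shift=21 [end]
Varint 1: bytes[0:3] = DB 88 58 -> value 1442907 (3 byte(s))
  byte[3]=0x67 cont=0 payload=0x67=103: acc |= 103<<0 -> acc=103 shift=7 [end]
Varint 2: bytes[3:4] = 67 -> value 103 (1 byte(s))
  byte[4]=0xE8 cont=1 payload=0x68=104: acc |= 104<<0 -> acc=104 shift=7
  byte[5]=0x25 cont=0 payload=0x25=37: acc |= 37<<7 -> acc=4840 shift=14 [end]
Varint 3: bytes[4:6] = E8 25 -> value 4840 (2 byte(s))
  byte[6]=0x4D cont=0 payload=0x4D=77: acc |= 77<<0 -> acc=77 shift=7 [end]
Varint 4: bytes[6:7] = 4D -> value 77 (1 byte(s))
  byte[7]=0x2D cont=0 payload=0x2D=45: acc |= 45<<0 -> acc=45 shift=7 [end]
Varint 5: bytes[7:8] = 2D -> value 45 (1 byte(s))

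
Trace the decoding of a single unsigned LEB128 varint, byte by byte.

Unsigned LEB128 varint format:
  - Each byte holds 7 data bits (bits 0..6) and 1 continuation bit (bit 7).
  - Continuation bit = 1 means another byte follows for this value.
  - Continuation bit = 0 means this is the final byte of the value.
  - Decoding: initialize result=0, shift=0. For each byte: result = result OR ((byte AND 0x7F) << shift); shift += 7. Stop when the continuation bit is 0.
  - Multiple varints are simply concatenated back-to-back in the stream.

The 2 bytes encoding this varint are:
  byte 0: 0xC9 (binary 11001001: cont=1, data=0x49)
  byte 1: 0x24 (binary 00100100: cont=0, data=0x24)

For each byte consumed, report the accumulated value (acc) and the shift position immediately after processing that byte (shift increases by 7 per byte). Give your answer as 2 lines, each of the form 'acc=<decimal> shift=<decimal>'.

Answer: acc=73 shift=7
acc=4681 shift=14

Derivation:
byte 0=0xC9: payload=0x49=73, contrib = 73<<0 = 73; acc -> 73, shift -> 7
byte 1=0x24: payload=0x24=36, contrib = 36<<7 = 4608; acc -> 4681, shift -> 14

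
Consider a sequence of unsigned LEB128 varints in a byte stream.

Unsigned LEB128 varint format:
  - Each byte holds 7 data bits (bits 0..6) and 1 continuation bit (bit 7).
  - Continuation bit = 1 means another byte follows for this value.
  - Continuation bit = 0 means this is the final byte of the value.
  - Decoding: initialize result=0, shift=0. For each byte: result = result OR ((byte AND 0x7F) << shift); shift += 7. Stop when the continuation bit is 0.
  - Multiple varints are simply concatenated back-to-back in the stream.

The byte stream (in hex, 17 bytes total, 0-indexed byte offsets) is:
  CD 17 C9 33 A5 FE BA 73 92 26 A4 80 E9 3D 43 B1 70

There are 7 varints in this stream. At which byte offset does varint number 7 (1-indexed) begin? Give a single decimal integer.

  byte[0]=0xCD cont=1 payload=0x4D=77: acc |= 77<<0 -> acc=77 shift=7
  byte[1]=0x17 cont=0 payload=0x17=23: acc |= 23<<7 -> acc=3021 shift=14 [end]
Varint 1: bytes[0:2] = CD 17 -> value 3021 (2 byte(s))
  byte[2]=0xC9 cont=1 payload=0x49=73: acc |= 73<<0 -> acc=73 shift=7
  byte[3]=0x33 cont=0 payload=0x33=51: acc |= 51<<7 -> acc=6601 shift=14 [end]
Varint 2: bytes[2:4] = C9 33 -> value 6601 (2 byte(s))
  byte[4]=0xA5 cont=1 payload=0x25=37: acc |= 37<<0 -> acc=37 shift=7
  byte[5]=0xFE cont=1 payload=0x7E=126: acc |= 126<<7 -> acc=16165 shift=14
  byte[6]=0xBA cont=1 payload=0x3A=58: acc |= 58<<14 -> acc=966437 shift=21
  byte[7]=0x73 cont=0 payload=0x73=115: acc |= 115<<21 -> acc=242138917 shift=28 [end]
Varint 3: bytes[4:8] = A5 FE BA 73 -> value 242138917 (4 byte(s))
  byte[8]=0x92 cont=1 payload=0x12=18: acc |= 18<<0 -> acc=18 shift=7
  byte[9]=0x26 cont=0 payload=0x26=38: acc |= 38<<7 -> acc=4882 shift=14 [end]
Varint 4: bytes[8:10] = 92 26 -> value 4882 (2 byte(s))
  byte[10]=0xA4 cont=1 payload=0x24=36: acc |= 36<<0 -> acc=36 shift=7
  byte[11]=0x80 cont=1 payload=0x00=0: acc |= 0<<7 -> acc=36 shift=14
  byte[12]=0xE9 cont=1 payload=0x69=105: acc |= 105<<14 -> acc=1720356 shift=21
  byte[13]=0x3D cont=0 payload=0x3D=61: acc |= 61<<21 -> acc=129646628 shift=28 [end]
Varint 5: bytes[10:14] = A4 80 E9 3D -> value 129646628 (4 byte(s))
  byte[14]=0x43 cont=0 payload=0x43=67: acc |= 67<<0 -> acc=67 shift=7 [end]
Varint 6: bytes[14:15] = 43 -> value 67 (1 byte(s))
  byte[15]=0xB1 cont=1 payload=0x31=49: acc |= 49<<0 -> acc=49 shift=7
  byte[16]=0x70 cont=0 payload=0x70=112: acc |= 112<<7 -> acc=14385 shift=14 [end]
Varint 7: bytes[15:17] = B1 70 -> value 14385 (2 byte(s))

Answer: 15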